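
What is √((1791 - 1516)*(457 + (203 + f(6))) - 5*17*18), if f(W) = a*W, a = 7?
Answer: 12*√1330 ≈ 437.63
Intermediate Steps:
f(W) = 7*W
√((1791 - 1516)*(457 + (203 + f(6))) - 5*17*18) = √((1791 - 1516)*(457 + (203 + 7*6)) - 5*17*18) = √(275*(457 + (203 + 42)) - 85*18) = √(275*(457 + 245) - 1530) = √(275*702 - 1530) = √(193050 - 1530) = √191520 = 12*√1330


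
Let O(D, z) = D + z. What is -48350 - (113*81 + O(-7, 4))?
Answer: -57500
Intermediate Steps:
-48350 - (113*81 + O(-7, 4)) = -48350 - (113*81 + (-7 + 4)) = -48350 - (9153 - 3) = -48350 - 1*9150 = -48350 - 9150 = -57500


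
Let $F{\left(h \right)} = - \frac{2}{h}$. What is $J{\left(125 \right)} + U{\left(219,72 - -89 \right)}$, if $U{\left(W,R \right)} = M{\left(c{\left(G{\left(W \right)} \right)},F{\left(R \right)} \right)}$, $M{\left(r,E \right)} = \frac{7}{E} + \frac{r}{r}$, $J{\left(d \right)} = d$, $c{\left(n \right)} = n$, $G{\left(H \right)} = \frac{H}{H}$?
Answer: $- \frac{875}{2} \approx -437.5$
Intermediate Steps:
$G{\left(H \right)} = 1$
$M{\left(r,E \right)} = 1 + \frac{7}{E}$ ($M{\left(r,E \right)} = \frac{7}{E} + 1 = 1 + \frac{7}{E}$)
$U{\left(W,R \right)} = - \frac{R \left(7 - \frac{2}{R}\right)}{2}$ ($U{\left(W,R \right)} = \frac{7 - \frac{2}{R}}{\left(-2\right) \frac{1}{R}} = - \frac{R}{2} \left(7 - \frac{2}{R}\right) = - \frac{R \left(7 - \frac{2}{R}\right)}{2}$)
$J{\left(125 \right)} + U{\left(219,72 - -89 \right)} = 125 + \left(1 - \frac{7 \left(72 - -89\right)}{2}\right) = 125 + \left(1 - \frac{7 \left(72 + 89\right)}{2}\right) = 125 + \left(1 - \frac{1127}{2}\right) = 125 - \frac{1125}{2} = - \frac{875}{2}$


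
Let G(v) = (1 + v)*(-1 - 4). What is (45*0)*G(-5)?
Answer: 0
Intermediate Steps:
G(v) = -5 - 5*v (G(v) = (1 + v)*(-5) = -5 - 5*v)
(45*0)*G(-5) = (45*0)*(-5 - 5*(-5)) = 0*(-5 + 25) = 0*20 = 0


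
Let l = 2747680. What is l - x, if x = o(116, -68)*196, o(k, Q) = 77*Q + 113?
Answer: 3751788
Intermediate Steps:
o(k, Q) = 113 + 77*Q
x = -1004108 (x = (113 + 77*(-68))*196 = (113 - 5236)*196 = -5123*196 = -1004108)
l - x = 2747680 - 1*(-1004108) = 2747680 + 1004108 = 3751788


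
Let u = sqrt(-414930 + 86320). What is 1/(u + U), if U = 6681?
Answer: 393/2644963 - I*sqrt(328610)/44964371 ≈ 0.00014858 - 1.2749e-5*I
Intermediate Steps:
u = I*sqrt(328610) (u = sqrt(-328610) = I*sqrt(328610) ≈ 573.25*I)
1/(u + U) = 1/(I*sqrt(328610) + 6681) = 1/(6681 + I*sqrt(328610))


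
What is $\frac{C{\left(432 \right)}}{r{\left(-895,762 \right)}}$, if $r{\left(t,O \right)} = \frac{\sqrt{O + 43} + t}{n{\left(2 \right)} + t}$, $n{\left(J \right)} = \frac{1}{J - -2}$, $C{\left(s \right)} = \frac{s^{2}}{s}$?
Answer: $\frac{5765769}{13337} + \frac{32211 \sqrt{805}}{66685} \approx 446.02$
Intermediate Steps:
$C{\left(s \right)} = s$
$n{\left(J \right)} = \frac{1}{2 + J}$ ($n{\left(J \right)} = \frac{1}{J + 2} = \frac{1}{2 + J}$)
$r{\left(t,O \right)} = \frac{t + \sqrt{43 + O}}{\frac{1}{4} + t}$ ($r{\left(t,O \right)} = \frac{\sqrt{O + 43} + t}{\frac{1}{2 + 2} + t} = \frac{\sqrt{43 + O} + t}{\frac{1}{4} + t} = \frac{t + \sqrt{43 + O}}{\frac{1}{4} + t}$)
$\frac{C{\left(432 \right)}}{r{\left(-895,762 \right)}} = \frac{432}{4 \frac{1}{1 + 4 \left(-895\right)} \left(-895 + \sqrt{43 + 762}\right)} = \frac{432}{4 \frac{1}{1 - 3580} \left(-895 + \sqrt{805}\right)} = \frac{432}{4 \frac{1}{-3579} \left(-895 + \sqrt{805}\right)} = \frac{432}{4 \left(- \frac{1}{3579}\right) \left(-895 + \sqrt{805}\right)} = \frac{432}{\frac{3580}{3579} - \frac{4 \sqrt{805}}{3579}}$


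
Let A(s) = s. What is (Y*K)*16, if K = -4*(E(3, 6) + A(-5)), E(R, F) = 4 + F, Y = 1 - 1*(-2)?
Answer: -960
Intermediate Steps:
Y = 3 (Y = 1 + 2 = 3)
K = -20 (K = -4*((4 + 6) - 5) = -4*(10 - 5) = -4*5 = -20)
(Y*K)*16 = (3*(-20))*16 = -60*16 = -960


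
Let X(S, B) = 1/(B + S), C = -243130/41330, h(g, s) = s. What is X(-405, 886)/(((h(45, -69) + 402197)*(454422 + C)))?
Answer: 4133/363269153737728784 ≈ 1.1377e-14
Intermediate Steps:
C = -24313/4133 (C = -243130*1/41330 = -24313/4133 ≈ -5.8827)
X(-405, 886)/(((h(45, -69) + 402197)*(454422 + C))) = 1/((886 - 405)*(((-69 + 402197)*(454422 - 24313/4133)))) = 1/(481*((402128*(1878101813/4133)))) = 1/(481*(755237325858064/4133)) = (1/481)*(4133/755237325858064) = 4133/363269153737728784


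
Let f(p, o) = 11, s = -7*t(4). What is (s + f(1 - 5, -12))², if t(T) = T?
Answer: 289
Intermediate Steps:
s = -28 (s = -7*4 = -28)
(s + f(1 - 5, -12))² = (-28 + 11)² = (-17)² = 289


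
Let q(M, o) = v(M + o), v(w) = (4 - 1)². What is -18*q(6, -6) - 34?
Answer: -196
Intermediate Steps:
v(w) = 9 (v(w) = 3² = 9)
q(M, o) = 9
-18*q(6, -6) - 34 = -18*9 - 34 = -162 - 34 = -196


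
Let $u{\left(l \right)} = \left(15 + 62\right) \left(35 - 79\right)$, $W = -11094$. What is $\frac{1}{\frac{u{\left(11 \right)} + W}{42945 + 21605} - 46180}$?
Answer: $- \frac{32275}{1490466741} \approx -2.1654 \cdot 10^{-5}$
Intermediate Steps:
$u{\left(l \right)} = -3388$ ($u{\left(l \right)} = 77 \left(-44\right) = -3388$)
$\frac{1}{\frac{u{\left(11 \right)} + W}{42945 + 21605} - 46180} = \frac{1}{\frac{-3388 - 11094}{42945 + 21605} - 46180} = \frac{1}{- \frac{14482}{64550} - 46180} = \frac{1}{\left(-14482\right) \frac{1}{64550} - 46180} = \frac{1}{- \frac{7241}{32275} - 46180} = \frac{1}{- \frac{1490466741}{32275}} = - \frac{32275}{1490466741}$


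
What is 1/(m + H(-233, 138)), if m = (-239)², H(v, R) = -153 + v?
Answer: 1/56735 ≈ 1.7626e-5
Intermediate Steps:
m = 57121
1/(m + H(-233, 138)) = 1/(57121 + (-153 - 233)) = 1/(57121 - 386) = 1/56735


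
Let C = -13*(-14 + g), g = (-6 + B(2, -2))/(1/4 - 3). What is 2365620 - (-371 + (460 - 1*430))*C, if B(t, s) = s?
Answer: 2414786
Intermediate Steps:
g = 32/11 (g = (-6 - 2)/(1/4 - 3) = -8/(1/4 - 3) = -8/(-11/4) = -8*(-4/11) = 32/11 ≈ 2.9091)
C = 1586/11 (C = -13*(-14 + 32/11) = -13*(-122/11) = 1586/11 ≈ 144.18)
2365620 - (-371 + (460 - 1*430))*C = 2365620 - (-371 + (460 - 1*430))*1586/11 = 2365620 - (-371 + (460 - 430))*1586/11 = 2365620 - (-371 + 30)*1586/11 = 2365620 - (-341)*1586/11 = 2365620 - 1*(-49166) = 2365620 + 49166 = 2414786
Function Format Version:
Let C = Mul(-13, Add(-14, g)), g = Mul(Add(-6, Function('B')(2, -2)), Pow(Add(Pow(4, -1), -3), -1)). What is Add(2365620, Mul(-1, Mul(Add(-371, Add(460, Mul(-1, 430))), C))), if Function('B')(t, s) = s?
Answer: 2414786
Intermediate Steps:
g = Rational(32, 11) (g = Mul(Add(-6, -2), Pow(Add(Pow(4, -1), -3), -1)) = Mul(-8, Pow(Add(Rational(1, 4), -3), -1)) = Mul(-8, Pow(Rational(-11, 4), -1)) = Mul(-8, Rational(-4, 11)) = Rational(32, 11) ≈ 2.9091)
C = Rational(1586, 11) (C = Mul(-13, Add(-14, Rational(32, 11))) = Mul(-13, Rational(-122, 11)) = Rational(1586, 11) ≈ 144.18)
Add(2365620, Mul(-1, Mul(Add(-371, Add(460, Mul(-1, 430))), C))) = Add(2365620, Mul(-1, Mul(Add(-371, Add(460, Mul(-1, 430))), Rational(1586, 11)))) = Add(2365620, Mul(-1, Mul(Add(-371, Add(460, -430)), Rational(1586, 11)))) = Add(2365620, Mul(-1, Mul(Add(-371, 30), Rational(1586, 11)))) = Add(2365620, Mul(-1, Mul(-341, Rational(1586, 11)))) = Add(2365620, Mul(-1, -49166)) = Add(2365620, 49166) = 2414786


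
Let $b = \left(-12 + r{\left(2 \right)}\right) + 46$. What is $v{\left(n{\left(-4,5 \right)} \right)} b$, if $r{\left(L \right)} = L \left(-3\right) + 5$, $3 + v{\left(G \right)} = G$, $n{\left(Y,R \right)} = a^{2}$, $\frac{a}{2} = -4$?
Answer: $2013$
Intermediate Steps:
$a = -8$ ($a = 2 \left(-4\right) = -8$)
$n{\left(Y,R \right)} = 64$ ($n{\left(Y,R \right)} = \left(-8\right)^{2} = 64$)
$v{\left(G \right)} = -3 + G$
$r{\left(L \right)} = 5 - 3 L$ ($r{\left(L \right)} = - 3 L + 5 = 5 - 3 L$)
$b = 33$ ($b = \left(-12 + \left(5 - 6\right)\right) + 46 = \left(-12 - 1\right) + 46 = -13 + 46 = 33$)
$v{\left(n{\left(-4,5 \right)} \right)} b = \left(-3 + 64\right) 33 = 61 \cdot 33 = 2013$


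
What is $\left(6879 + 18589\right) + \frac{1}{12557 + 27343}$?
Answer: $\frac{1016173201}{39900} \approx 25468.0$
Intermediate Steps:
$\left(6879 + 18589\right) + \frac{1}{12557 + 27343} = 25468 + \frac{1}{39900} = \frac{1016173201}{39900}$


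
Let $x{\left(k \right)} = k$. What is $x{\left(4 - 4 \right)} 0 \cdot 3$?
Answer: $0$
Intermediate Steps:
$x{\left(4 - 4 \right)} 0 \cdot 3 = \left(4 - 4\right) 0 \cdot 3 = 0 \cdot 0 \cdot 3 = 0 \cdot 3 = 0$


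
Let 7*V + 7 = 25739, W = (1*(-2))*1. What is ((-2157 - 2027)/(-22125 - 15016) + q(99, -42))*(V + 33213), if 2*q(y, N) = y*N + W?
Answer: -2849641902344/37141 ≈ -7.6725e+7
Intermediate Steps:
W = -2 (W = -2*1 = -2)
V = 3676 (V = -1 + (1/7)*25739 = -1 + 3677 = 3676)
q(y, N) = -1 + N*y/2 (q(y, N) = (y*N - 2)/2 = (N*y - 2)/2 = (-2 + N*y)/2 = -1 + N*y/2)
((-2157 - 2027)/(-22125 - 15016) + q(99, -42))*(V + 33213) = ((-2157 - 2027)/(-22125 - 15016) + (-1 + (1/2)*(-42)*99))*(3676 + 33213) = (-4184/(-37141) + (-1 - 2079))*36889 = (-4184*(-1/37141) - 2080)*36889 = (4184/37141 - 2080)*36889 = -77249096/37141*36889 = -2849641902344/37141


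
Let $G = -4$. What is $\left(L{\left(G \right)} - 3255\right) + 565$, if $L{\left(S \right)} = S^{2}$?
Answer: $-2674$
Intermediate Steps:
$\left(L{\left(G \right)} - 3255\right) + 565 = \left(\left(-4\right)^{2} - 3255\right) + 565 = \left(16 - 3255\right) + 565 = -3239 + 565 = -2674$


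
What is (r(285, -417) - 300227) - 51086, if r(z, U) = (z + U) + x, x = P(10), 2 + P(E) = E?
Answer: -351437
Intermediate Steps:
P(E) = -2 + E
x = 8 (x = -2 + 10 = 8)
r(z, U) = 8 + U + z (r(z, U) = (z + U) + 8 = (U + z) + 8 = 8 + U + z)
(r(285, -417) - 300227) - 51086 = ((8 - 417 + 285) - 300227) - 51086 = (-124 - 300227) - 51086 = -300351 - 51086 = -351437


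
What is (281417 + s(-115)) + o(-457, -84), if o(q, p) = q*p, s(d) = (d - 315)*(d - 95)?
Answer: 410105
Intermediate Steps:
s(d) = (-315 + d)*(-95 + d)
o(q, p) = p*q
(281417 + s(-115)) + o(-457, -84) = (281417 + (29925 + (-115)² - 410*(-115))) - 84*(-457) = (281417 + (29925 + 13225 + 47150)) + 38388 = (281417 + 90300) + 38388 = 371717 + 38388 = 410105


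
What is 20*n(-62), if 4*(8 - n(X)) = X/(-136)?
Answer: 10725/68 ≈ 157.72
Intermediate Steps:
n(X) = 8 + X/544 (n(X) = 8 - X/(4*(-136)) = 8 - X*(-1)/(4*136) = 8 - (-1)*X/544 = 8 + X/544)
20*n(-62) = 20*(8 + (1/544)*(-62)) = 20*(8 - 31/272) = 20*(2145/272) = 10725/68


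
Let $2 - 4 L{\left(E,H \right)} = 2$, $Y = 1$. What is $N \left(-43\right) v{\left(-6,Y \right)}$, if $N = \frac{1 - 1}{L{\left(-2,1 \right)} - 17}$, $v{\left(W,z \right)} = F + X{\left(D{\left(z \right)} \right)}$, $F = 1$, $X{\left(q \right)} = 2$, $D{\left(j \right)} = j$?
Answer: $0$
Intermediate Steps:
$L{\left(E,H \right)} = 0$ ($L{\left(E,H \right)} = \frac{1}{2} - \frac{1}{2} = 0$)
$v{\left(W,z \right)} = 3$ ($v{\left(W,z \right)} = 1 + 2 = 3$)
$N = 0$ ($N = \frac{1 - 1}{0 - 17} = \frac{0}{-17} = 0 \left(- \frac{1}{17}\right) = 0$)
$N \left(-43\right) v{\left(-6,Y \right)} = 0 \left(-43\right) 3 = 0 \cdot 3 = 0$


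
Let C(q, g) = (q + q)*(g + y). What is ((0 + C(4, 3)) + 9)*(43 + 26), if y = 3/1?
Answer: 3933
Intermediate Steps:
y = 3 (y = 3*1 = 3)
C(q, g) = 2*q*(3 + g) (C(q, g) = (q + q)*(g + 3) = (2*q)*(3 + g) = 2*q*(3 + g))
((0 + C(4, 3)) + 9)*(43 + 26) = ((0 + 2*4*(3 + 3)) + 9)*(43 + 26) = ((0 + 2*4*6) + 9)*69 = ((0 + 48) + 9)*69 = (48 + 9)*69 = 57*69 = 3933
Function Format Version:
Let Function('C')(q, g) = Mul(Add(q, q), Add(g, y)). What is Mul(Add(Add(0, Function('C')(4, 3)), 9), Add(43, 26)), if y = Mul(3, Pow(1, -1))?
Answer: 3933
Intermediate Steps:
y = 3 (y = Mul(3, 1) = 3)
Function('C')(q, g) = Mul(2, q, Add(3, g)) (Function('C')(q, g) = Mul(Add(q, q), Add(g, 3)) = Mul(Mul(2, q), Add(3, g)) = Mul(2, q, Add(3, g)))
Mul(Add(Add(0, Function('C')(4, 3)), 9), Add(43, 26)) = Mul(Add(Add(0, Mul(2, 4, Add(3, 3))), 9), Add(43, 26)) = Mul(Add(Add(0, Mul(2, 4, 6)), 9), 69) = Mul(Add(Add(0, 48), 9), 69) = Mul(Add(48, 9), 69) = Mul(57, 69) = 3933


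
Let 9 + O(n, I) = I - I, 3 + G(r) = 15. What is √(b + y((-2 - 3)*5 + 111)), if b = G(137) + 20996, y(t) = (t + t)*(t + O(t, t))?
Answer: 2*√8563 ≈ 185.07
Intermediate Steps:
G(r) = 12 (G(r) = -3 + 15 = 12)
O(n, I) = -9 (O(n, I) = -9 + (I - I) = -9 + 0 = -9)
y(t) = 2*t*(-9 + t) (y(t) = (t + t)*(t - 9) = (2*t)*(-9 + t) = 2*t*(-9 + t))
b = 21008 (b = 12 + 20996 = 21008)
√(b + y((-2 - 3)*5 + 111)) = √(21008 + 2*((-2 - 3)*5 + 111)*(-9 + ((-2 - 3)*5 + 111))) = √(21008 + 2*(-5*5 + 111)*(-9 + (-5*5 + 111))) = √(21008 + 2*(-25 + 111)*(-9 + (-25 + 111))) = √(21008 + 2*86*(-9 + 86)) = √(21008 + 2*86*77) = √(21008 + 13244) = √34252 = 2*√8563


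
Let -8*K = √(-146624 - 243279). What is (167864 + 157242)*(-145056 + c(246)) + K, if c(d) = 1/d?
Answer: -5800504677575/123 - I*√389903/8 ≈ -4.7159e+10 - 78.053*I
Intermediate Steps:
K = -I*√389903/8 (K = -√(-146624 - 243279)/8 = -I*√389903/8 ≈ -78.053*I)
(167864 + 157242)*(-145056 + c(246)) + K = (167864 + 157242)*(-145056 + 1/246) - I*√389903/8 = 325106*(-145056 + 1/246) - I*√389903/8 = 325106*(-35683775/246) - I*√389903/8 = -5800504677575/123 - I*√389903/8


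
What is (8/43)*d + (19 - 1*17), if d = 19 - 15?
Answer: 118/43 ≈ 2.7442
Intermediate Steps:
d = 4
(8/43)*d + (19 - 1*17) = (8/43)*4 + (19 - 1*17) = (8*(1/43))*4 + (19 - 17) = (8/43)*4 + 2 = 32/43 + 2 = 118/43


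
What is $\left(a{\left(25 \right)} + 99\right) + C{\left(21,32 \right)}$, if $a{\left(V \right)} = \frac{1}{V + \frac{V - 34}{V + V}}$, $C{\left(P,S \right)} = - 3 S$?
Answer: $\frac{3773}{1241} \approx 3.0403$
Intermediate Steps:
$a{\left(V \right)} = \frac{1}{V + \frac{-34 + V}{2 V}}$
$\left(a{\left(25 \right)} + 99\right) + C{\left(21,32 \right)} = \left(2 \cdot 25 \frac{1}{-34 + 25 + 2 \cdot 25^{2}} + 99\right) - 96 = \left(2 \cdot 25 \frac{1}{-34 + 25 + 2 \cdot 625} + 99\right) - 96 = \left(2 \cdot 25 \frac{1}{-34 + 25 + 1250} + 99\right) - 96 = \left(2 \cdot 25 \cdot \frac{1}{1241} + 99\right) - 96 = \left(\frac{50}{1241} + 99\right) - 96 = \frac{122909}{1241} - 96 = \frac{3773}{1241}$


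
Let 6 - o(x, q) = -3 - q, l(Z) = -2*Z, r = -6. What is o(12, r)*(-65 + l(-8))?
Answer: -147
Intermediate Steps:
o(x, q) = 9 + q (o(x, q) = 6 - (-3 - q) = 6 + (3 + q) = 9 + q)
o(12, r)*(-65 + l(-8)) = (9 - 6)*(-65 - 2*(-8)) = 3*(-65 + 16) = 3*(-49) = -147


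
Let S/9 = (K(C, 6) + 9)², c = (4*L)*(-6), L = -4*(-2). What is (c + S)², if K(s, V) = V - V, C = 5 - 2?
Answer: 288369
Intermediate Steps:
C = 3
K(s, V) = 0
L = 8
c = -192 (c = (4*8)*(-6) = 32*(-6) = -192)
S = 729 (S = 9*(0 + 9)² = 9*9² = 9*81 = 729)
(c + S)² = (-192 + 729)² = 537² = 288369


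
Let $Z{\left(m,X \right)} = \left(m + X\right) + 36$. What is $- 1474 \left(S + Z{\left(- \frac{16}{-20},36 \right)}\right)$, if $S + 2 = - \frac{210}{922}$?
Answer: $- \frac{239774106}{2305} \approx -1.0402 \cdot 10^{5}$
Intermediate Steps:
$Z{\left(m,X \right)} = 36 + X + m$ ($Z{\left(m,X \right)} = \left(X + m\right) + 36 = 36 + X + m$)
$S = - \frac{1027}{461}$ ($S = -2 - \frac{210}{922} = -2 - \frac{105}{461} = - \frac{1027}{461} \approx -2.2278$)
$- 1474 \left(S + Z{\left(- \frac{16}{-20},36 \right)}\right) = - 1474 \left(- \frac{1027}{461} + \left(36 + 36 - \frac{16}{-20}\right)\right) = - 1474 \left(- \frac{1027}{461} + \left(36 + 36 - - \frac{4}{5}\right)\right) = - 1474 \left(- \frac{1027}{461} + \left(36 + 36 + \frac{4}{5}\right)\right) = - 1474 \left(- \frac{1027}{461} + \frac{364}{5}\right) = \left(-1474\right) \frac{162669}{2305} = - \frac{239774106}{2305}$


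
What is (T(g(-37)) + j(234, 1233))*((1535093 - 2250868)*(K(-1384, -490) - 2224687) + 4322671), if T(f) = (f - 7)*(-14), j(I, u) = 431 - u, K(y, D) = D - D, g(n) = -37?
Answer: -296182616777856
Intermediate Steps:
K(y, D) = 0
T(f) = 98 - 14*f (T(f) = (-7 + f)*(-14) = 98 - 14*f)
(T(g(-37)) + j(234, 1233))*((1535093 - 2250868)*(K(-1384, -490) - 2224687) + 4322671) = ((98 - 14*(-37)) + (431 - 1*1233))*((1535093 - 2250868)*(0 - 2224687) + 4322671) = ((98 + 518) + (431 - 1233))*(-715775*(-2224687) + 4322671) = (616 - 802)*(1592375337425 + 4322671) = -186*1592379660096 = -296182616777856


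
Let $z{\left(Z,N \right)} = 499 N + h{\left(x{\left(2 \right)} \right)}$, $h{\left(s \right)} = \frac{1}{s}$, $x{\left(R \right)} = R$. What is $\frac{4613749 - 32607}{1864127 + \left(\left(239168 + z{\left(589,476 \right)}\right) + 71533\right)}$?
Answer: $\frac{9162284}{4824705} \approx 1.899$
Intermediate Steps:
$z{\left(Z,N \right)} = \frac{1}{2} + 499 N$ ($z{\left(Z,N \right)} = 499 N + \frac{1}{2} = \frac{1}{2} + 499 N$)
$\frac{4613749 - 32607}{1864127 + \left(\left(239168 + z{\left(589,476 \right)}\right) + 71533\right)} = \frac{4613749 - 32607}{1864127 + \left(\left(239168 + \left(\frac{1}{2} + 499 \cdot 476\right)\right) + 71533\right)} = \frac{4581142}{1864127 + \left(\left(239168 + \left(\frac{1}{2} + 237524\right)\right) + 71533\right)} = \frac{4581142}{1864127 + \left(\left(239168 + \frac{475049}{2}\right) + 71533\right)} = \frac{4581142}{1864127 + \left(\frac{953385}{2} + 71533\right)} = \frac{4581142}{1864127 + \frac{1096451}{2}} = \frac{4581142}{\frac{4824705}{2}} = 4581142 \cdot \frac{2}{4824705} = \frac{9162284}{4824705}$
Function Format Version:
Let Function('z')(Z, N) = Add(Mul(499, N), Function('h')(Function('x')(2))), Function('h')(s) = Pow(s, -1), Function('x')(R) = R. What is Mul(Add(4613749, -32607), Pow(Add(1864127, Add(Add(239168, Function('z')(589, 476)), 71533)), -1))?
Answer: Rational(9162284, 4824705) ≈ 1.8990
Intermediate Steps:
Function('z')(Z, N) = Add(Rational(1, 2), Mul(499, N)) (Function('z')(Z, N) = Add(Mul(499, N), Pow(2, -1)) = Add(Mul(499, N), Rational(1, 2)) = Add(Rational(1, 2), Mul(499, N)))
Mul(Add(4613749, -32607), Pow(Add(1864127, Add(Add(239168, Function('z')(589, 476)), 71533)), -1)) = Mul(Add(4613749, -32607), Pow(Add(1864127, Add(Add(239168, Add(Rational(1, 2), Mul(499, 476))), 71533)), -1)) = Mul(4581142, Pow(Add(1864127, Add(Add(239168, Add(Rational(1, 2), 237524)), 71533)), -1)) = Mul(4581142, Pow(Add(1864127, Add(Add(239168, Rational(475049, 2)), 71533)), -1)) = Mul(4581142, Pow(Add(1864127, Add(Rational(953385, 2), 71533)), -1)) = Mul(4581142, Pow(Add(1864127, Rational(1096451, 2)), -1)) = Mul(4581142, Pow(Rational(4824705, 2), -1)) = Mul(4581142, Rational(2, 4824705)) = Rational(9162284, 4824705)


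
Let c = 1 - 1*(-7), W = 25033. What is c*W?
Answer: 200264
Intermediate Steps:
c = 8 (c = 1 + 7 = 8)
c*W = 8*25033 = 200264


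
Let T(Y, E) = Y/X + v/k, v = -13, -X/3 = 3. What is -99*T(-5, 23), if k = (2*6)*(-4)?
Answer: -1309/16 ≈ -81.813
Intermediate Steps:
X = -9 (X = -3*3 = -9)
k = -48 (k = 12*(-4) = -48)
T(Y, E) = 13/48 - Y/9 (T(Y, E) = Y/(-9) - 13/(-48) = Y*(-⅑) - 13*(-1/48) = -Y/9 + 13/48 = 13/48 - Y/9)
-99*T(-5, 23) = -99*(13/48 - ⅑*(-5)) = -99*(13/48 + 5/9) = -99*119/144 = -1309/16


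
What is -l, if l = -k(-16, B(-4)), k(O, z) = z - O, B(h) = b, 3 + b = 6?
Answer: 19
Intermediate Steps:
b = 3 (b = -3 + 6 = 3)
B(h) = 3
l = -19 (l = -(3 - 1*(-16)) = -(3 + 16) = -1*19 = -19)
-l = -1*(-19) = 19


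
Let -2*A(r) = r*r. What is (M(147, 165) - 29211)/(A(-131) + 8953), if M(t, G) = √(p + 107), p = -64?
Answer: -58422/745 + 2*√43/745 ≈ -78.401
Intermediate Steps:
M(t, G) = √43 (M(t, G) = √(-64 + 107) = √43)
A(r) = -r²/2 (A(r) = -r*r/2 = -r²/2)
(M(147, 165) - 29211)/(A(-131) + 8953) = (√43 - 29211)/(-½*(-131)² + 8953) = (-29211 + √43)/(-½*17161 + 8953) = (-29211 + √43)/(-17161/2 + 8953) = (-29211 + √43)/(745/2) = (-29211 + √43)*(2/745) = -58422/745 + 2*√43/745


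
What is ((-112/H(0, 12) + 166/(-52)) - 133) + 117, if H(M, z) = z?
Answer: -2225/78 ≈ -28.526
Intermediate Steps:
((-112/H(0, 12) + 166/(-52)) - 133) + 117 = ((-112/12 + 166/(-52)) - 133) + 117 = ((-112*1/12 + 166*(-1/52)) - 133) + 117 = ((-28/3 - 83/26) - 133) + 117 = (-977/78 - 133) + 117 = -11351/78 + 117 = -2225/78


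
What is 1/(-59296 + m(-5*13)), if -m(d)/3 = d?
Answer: -1/59101 ≈ -1.6920e-5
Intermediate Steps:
m(d) = -3*d
1/(-59296 + m(-5*13)) = 1/(-59296 - (-15)*13) = 1/(-59296 - 3*(-65)) = 1/(-59296 + 195) = 1/(-59101) = -1/59101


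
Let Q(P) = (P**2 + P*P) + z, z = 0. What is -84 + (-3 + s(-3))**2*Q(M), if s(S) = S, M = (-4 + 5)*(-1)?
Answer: -12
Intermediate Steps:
M = -1 (M = 1*(-1) = -1)
Q(P) = 2*P**2 (Q(P) = (P**2 + P*P) + 0 = (P**2 + P**2) + 0 = 2*P**2 + 0 = 2*P**2)
-84 + (-3 + s(-3))**2*Q(M) = -84 + (-3 - 3)**2*(2*(-1)**2) = -84 + (-6)**2*(2*1) = -84 + 36*2 = -84 + 72 = -12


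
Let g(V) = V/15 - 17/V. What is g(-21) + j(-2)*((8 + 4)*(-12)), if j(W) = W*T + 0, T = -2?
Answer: -60542/105 ≈ -576.59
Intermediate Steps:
j(W) = -2*W (j(W) = W*(-2) + 0 = -2*W + 0 = -2*W)
g(V) = -17/V + V/15 (g(V) = V*(1/15) - 17/V = V/15 - 17/V = -17/V + V/15)
g(-21) + j(-2)*((8 + 4)*(-12)) = (-17/(-21) + (1/15)*(-21)) + (-2*(-2))*((8 + 4)*(-12)) = (-17*(-1/21) - 7/5) + 4*(12*(-12)) = (17/21 - 7/5) + 4*(-144) = -62/105 - 576 = -60542/105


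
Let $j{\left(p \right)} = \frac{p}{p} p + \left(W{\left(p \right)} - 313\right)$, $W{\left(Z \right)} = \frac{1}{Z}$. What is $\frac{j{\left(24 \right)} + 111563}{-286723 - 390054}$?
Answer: $- \frac{2670577}{16242648} \approx -0.16442$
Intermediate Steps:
$j{\left(p \right)} = -313 + p + \frac{1}{p}$ ($j{\left(p \right)} = \frac{p}{p} p + \left(\frac{1}{p} - 313\right) = 1 p - \left(313 - \frac{1}{p}\right) = p - \left(313 - \frac{1}{p}\right) = -313 + p + \frac{1}{p}$)
$\frac{j{\left(24 \right)} + 111563}{-286723 - 390054} = \frac{\left(-313 + 24 + \frac{1}{24}\right) + 111563}{-286723 - 390054} = \frac{\left(-313 + 24 + \frac{1}{24}\right) + 111563}{-676777} = \left(- \frac{6935}{24} + 111563\right) \left(- \frac{1}{676777}\right) = \frac{2670577}{24} \left(- \frac{1}{676777}\right) = - \frac{2670577}{16242648}$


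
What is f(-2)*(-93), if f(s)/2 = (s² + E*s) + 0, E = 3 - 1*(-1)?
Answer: 744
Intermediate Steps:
E = 4 (E = 3 + 1 = 4)
f(s) = 2*s² + 8*s (f(s) = 2*((s² + 4*s) + 0) = 2*(s² + 4*s) = 2*s² + 8*s)
f(-2)*(-93) = (2*(-2)*(4 - 2))*(-93) = (2*(-2)*2)*(-93) = -8*(-93) = 744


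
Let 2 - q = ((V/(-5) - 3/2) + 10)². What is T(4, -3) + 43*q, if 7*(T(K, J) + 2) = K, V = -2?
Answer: -2325021/700 ≈ -3321.5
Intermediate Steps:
T(K, J) = -2 + K/7
q = -7721/100 (q = 2 - ((-2/(-5) - 3/2) + 10)² = 2 - ((-2*(-⅕) - 3*½) + 10)² = 2 - ((⅖ - 3/2) + 10)² = 2 - (-11/10 + 10)² = 2 - (89/10)² = 2 - 1*7921/100 = 2 - 7921/100 = -7721/100 ≈ -77.210)
T(4, -3) + 43*q = (-2 + (⅐)*4) + 43*(-7721/100) = (-2 + 4/7) - 332003/100 = -10/7 - 332003/100 = -2325021/700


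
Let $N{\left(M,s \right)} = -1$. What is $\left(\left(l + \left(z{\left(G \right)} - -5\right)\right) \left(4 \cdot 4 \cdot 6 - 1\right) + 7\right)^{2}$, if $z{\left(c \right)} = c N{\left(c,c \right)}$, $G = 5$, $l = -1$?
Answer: $7744$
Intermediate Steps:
$z{\left(c \right)} = - c$ ($z{\left(c \right)} = c \left(-1\right) = - c$)
$\left(\left(l + \left(z{\left(G \right)} - -5\right)\right) \left(4 \cdot 4 \cdot 6 - 1\right) + 7\right)^{2} = \left(\left(-1 - 0\right) \left(4 \cdot 4 \cdot 6 - 1\right) + 7\right)^{2} = \left(\left(-1 + \left(-5 + 5\right)\right) \left(16 \cdot 6 - 1\right) + 7\right)^{2} = \left(\left(-1 + 0\right) \left(96 - 1\right) + 7\right)^{2} = \left(\left(-1\right) 95 + 7\right)^{2} = \left(-95 + 7\right)^{2} = \left(-88\right)^{2} = 7744$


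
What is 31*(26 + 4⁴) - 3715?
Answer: 5027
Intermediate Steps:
31*(26 + 4⁴) - 3715 = 31*(26 + 256) - 3715 = 31*282 - 3715 = 8742 - 3715 = 5027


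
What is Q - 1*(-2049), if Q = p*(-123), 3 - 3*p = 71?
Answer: 4837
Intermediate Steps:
p = -68/3 (p = 1 - 1/3*71 = 1 - 71/3 = -68/3 ≈ -22.667)
Q = 2788 (Q = -68/3*(-123) = 2788)
Q - 1*(-2049) = 2788 - 1*(-2049) = 2788 + 2049 = 4837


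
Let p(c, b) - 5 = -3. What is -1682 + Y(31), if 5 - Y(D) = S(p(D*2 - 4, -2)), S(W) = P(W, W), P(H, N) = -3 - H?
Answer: -1672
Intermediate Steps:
p(c, b) = 2 (p(c, b) = 5 - 3 = 2)
S(W) = -3 - W
Y(D) = 10 (Y(D) = 5 - (-3 - 1*2) = 5 - (-3 - 2) = 5 - 1*(-5) = 5 + 5 = 10)
-1682 + Y(31) = -1682 + 10 = -1672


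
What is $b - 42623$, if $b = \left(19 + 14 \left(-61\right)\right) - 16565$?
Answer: $-60023$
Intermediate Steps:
$b = -17400$ ($b = \left(19 - 854\right) - 16565 = -835 - 16565 = -17400$)
$b - 42623 = -17400 - 42623 = -60023$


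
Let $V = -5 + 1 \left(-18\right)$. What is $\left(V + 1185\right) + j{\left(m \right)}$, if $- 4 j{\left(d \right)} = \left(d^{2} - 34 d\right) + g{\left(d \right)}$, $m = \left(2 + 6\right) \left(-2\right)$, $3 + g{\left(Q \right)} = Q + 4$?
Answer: $\frac{3863}{4} \approx 965.75$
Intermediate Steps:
$g{\left(Q \right)} = 1 + Q$ ($g{\left(Q \right)} = -3 + \left(Q + 4\right) = -3 + \left(4 + Q\right) = 1 + Q$)
$m = -16$ ($m = 8 \left(-2\right) = -16$)
$j{\left(d \right)} = - \frac{1}{4} - \frac{d^{2}}{4} + \frac{33 d}{4}$ ($j{\left(d \right)} = - \frac{\left(d^{2} - 34 d\right) + \left(1 + d\right)}{4} = - \frac{1 + d^{2} - 33 d}{4} = - \frac{1}{4} - \frac{d^{2}}{4} + \frac{33 d}{4}$)
$V = -23$ ($V = -5 - 18 = -23$)
$\left(V + 1185\right) + j{\left(m \right)} = \left(-23 + 1185\right) - \left(\frac{529}{4} + 64\right) = 1162 - \frac{785}{4} = \frac{3863}{4}$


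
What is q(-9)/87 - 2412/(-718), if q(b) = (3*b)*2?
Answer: 28512/10411 ≈ 2.7386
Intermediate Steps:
q(b) = 6*b
q(-9)/87 - 2412/(-718) = (6*(-9))/87 - 2412/(-718) = -54*1/87 - 2412*(-1/718) = -18/29 + 1206/359 = 28512/10411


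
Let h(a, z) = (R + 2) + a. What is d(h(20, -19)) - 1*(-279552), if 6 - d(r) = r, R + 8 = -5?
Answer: 279549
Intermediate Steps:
R = -13 (R = -8 - 5 = -13)
h(a, z) = -11 + a (h(a, z) = (-13 + 2) + a = -11 + a)
d(r) = 6 - r
d(h(20, -19)) - 1*(-279552) = (6 - (-11 + 20)) - 1*(-279552) = (6 - 1*9) + 279552 = (6 - 9) + 279552 = -3 + 279552 = 279549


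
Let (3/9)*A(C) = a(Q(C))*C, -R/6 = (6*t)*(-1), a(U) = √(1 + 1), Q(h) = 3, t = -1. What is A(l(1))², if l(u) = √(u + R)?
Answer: -630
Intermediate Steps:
a(U) = √2
R = -36 (R = -6*6*(-1)*(-1) = -(-36)*(-1) = -6*6 = -36)
l(u) = √(-36 + u) (l(u) = √(u - 36) = √(-36 + u))
A(C) = 3*C*√2 (A(C) = 3*(√2*C) = 3*(C*√2) = 3*C*√2)
A(l(1))² = (3*√(-36 + 1)*√2)² = (3*√(-35)*√2)² = (3*(I*√35)*√2)² = (3*I*√70)² = -630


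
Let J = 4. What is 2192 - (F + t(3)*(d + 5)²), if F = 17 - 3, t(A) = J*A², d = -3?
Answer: 2034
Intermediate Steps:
t(A) = 4*A²
F = 14
2192 - (F + t(3)*(d + 5)²) = 2192 - (14 + (4*3²)*(-3 + 5)²) = 2192 - (14 + (4*9)*2²) = 2192 - (14 + 36*4) = 2192 - (14 + 144) = 2192 - 1*158 = 2192 - 158 = 2034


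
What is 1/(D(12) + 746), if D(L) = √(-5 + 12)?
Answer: 746/556509 - √7/556509 ≈ 0.0013357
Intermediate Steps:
D(L) = √7
1/(D(12) + 746) = 1/(√7 + 746) = 1/(746 + √7)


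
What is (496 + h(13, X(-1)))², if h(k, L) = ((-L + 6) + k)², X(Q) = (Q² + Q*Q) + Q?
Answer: 672400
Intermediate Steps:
X(Q) = Q + 2*Q² (X(Q) = (Q² + Q²) + Q = 2*Q² + Q = Q + 2*Q²)
h(k, L) = (6 + k - L)² (h(k, L) = ((6 - L) + k)² = (6 + k - L)²)
(496 + h(13, X(-1)))² = (496 + (6 + 13 - (-1)*(1 + 2*(-1)))²)² = (496 + (6 + 13 - (-1)*(1 - 2))²)² = (496 + (6 + 13 - (-1)*(-1))²)² = (496 + (6 + 13 - 1*1)²)² = (496 + (6 + 13 - 1)²)² = (496 + 18²)² = (496 + 324)² = 820² = 672400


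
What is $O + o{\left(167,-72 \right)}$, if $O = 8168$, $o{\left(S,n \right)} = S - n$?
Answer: $8407$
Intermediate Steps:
$O + o{\left(167,-72 \right)} = 8168 + \left(167 - -72\right) = 8168 + \left(167 + 72\right) = 8168 + 239 = 8407$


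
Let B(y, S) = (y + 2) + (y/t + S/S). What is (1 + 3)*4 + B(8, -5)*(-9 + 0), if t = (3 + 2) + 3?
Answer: -92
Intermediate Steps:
t = 8 (t = 5 + 3 = 8)
B(y, S) = 3 + 9*y/8 (B(y, S) = (y + 2) + (y/8 + S/S) = (2 + y) + (y*(1/8) + 1) = (2 + y) + (y/8 + 1) = (2 + y) + (1 + y/8) = 3 + 9*y/8)
(1 + 3)*4 + B(8, -5)*(-9 + 0) = (1 + 3)*4 + (3 + (9/8)*8)*(-9 + 0) = 4*4 + (3 + 9)*(-9) = 16 + 12*(-9) = 16 - 108 = -92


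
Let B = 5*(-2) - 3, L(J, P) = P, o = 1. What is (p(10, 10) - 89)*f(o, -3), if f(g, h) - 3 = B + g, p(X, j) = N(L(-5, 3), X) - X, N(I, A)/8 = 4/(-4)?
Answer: 963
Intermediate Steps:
N(I, A) = -8 (N(I, A) = 8*(4/(-4)) = 8*(4*(-¼)) = 8*(-1) = -8)
B = -13 (B = -10 - 3 = -13)
p(X, j) = -8 - X
f(g, h) = -10 + g (f(g, h) = 3 + (-13 + g) = -10 + g)
(p(10, 10) - 89)*f(o, -3) = ((-8 - 1*10) - 89)*(-10 + 1) = ((-8 - 10) - 89)*(-9) = (-18 - 89)*(-9) = -107*(-9) = 963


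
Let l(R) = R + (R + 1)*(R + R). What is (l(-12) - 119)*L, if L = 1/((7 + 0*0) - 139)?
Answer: -133/132 ≈ -1.0076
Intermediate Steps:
l(R) = R + 2*R*(1 + R) (l(R) = R + (1 + R)*(2*R) = R + 2*R*(1 + R))
L = -1/132 (L = 1/((7 + 0) - 139) = 1/(7 - 139) = 1/(-132) = -1/132 ≈ -0.0075758)
(l(-12) - 119)*L = (-12*(3 + 2*(-12)) - 119)*(-1/132) = (-12*(3 - 24) - 119)*(-1/132) = (-12*(-21) - 119)*(-1/132) = (252 - 119)*(-1/132) = 133*(-1/132) = -133/132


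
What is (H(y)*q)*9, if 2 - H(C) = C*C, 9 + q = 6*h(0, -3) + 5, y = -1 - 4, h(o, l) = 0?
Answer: 828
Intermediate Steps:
y = -5
q = -4 (q = -9 + (6*0 + 5) = -9 + (0 + 5) = -9 + 5 = -4)
H(C) = 2 - C² (H(C) = 2 - C*C = 2 - C²)
(H(y)*q)*9 = ((2 - 1*(-5)²)*(-4))*9 = ((2 - 1*25)*(-4))*9 = ((2 - 25)*(-4))*9 = -23*(-4)*9 = 92*9 = 828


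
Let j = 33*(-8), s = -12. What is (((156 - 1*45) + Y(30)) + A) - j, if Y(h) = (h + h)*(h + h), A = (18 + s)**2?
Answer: 4011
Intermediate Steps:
A = 36 (A = (18 - 12)**2 = 6**2 = 36)
Y(h) = 4*h**2 (Y(h) = (2*h)*(2*h) = 4*h**2)
j = -264
(((156 - 1*45) + Y(30)) + A) - j = (((156 - 1*45) + 4*30**2) + 36) - 1*(-264) = (((156 - 45) + 4*900) + 36) + 264 = ((111 + 3600) + 36) + 264 = (3711 + 36) + 264 = 3747 + 264 = 4011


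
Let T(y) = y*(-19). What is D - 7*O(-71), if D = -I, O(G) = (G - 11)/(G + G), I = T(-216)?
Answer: -291671/71 ≈ -4108.0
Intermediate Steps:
T(y) = -19*y
I = 4104 (I = -19*(-216) = 4104)
O(G) = (-11 + G)/(2*G) (O(G) = (-11 + G)/((2*G)) = (-11 + G)*(1/(2*G)) = (-11 + G)/(2*G))
D = -4104 (D = -1*4104 = -4104)
D - 7*O(-71) = -4104 - 7*(½)*(-11 - 71)/(-71) = -4104 - 7*(½)*(-1/71)*(-82) = -4104 - 7*41/71 = -4104 - 1*287/71 = -4104 - 287/71 = -291671/71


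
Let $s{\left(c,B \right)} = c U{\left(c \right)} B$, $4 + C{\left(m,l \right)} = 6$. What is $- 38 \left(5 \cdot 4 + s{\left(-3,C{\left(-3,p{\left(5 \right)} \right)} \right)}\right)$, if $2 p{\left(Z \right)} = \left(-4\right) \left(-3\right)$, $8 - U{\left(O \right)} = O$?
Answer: $1748$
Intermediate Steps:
$U{\left(O \right)} = 8 - O$
$p{\left(Z \right)} = 6$ ($p{\left(Z \right)} = \frac{\left(-4\right) \left(-3\right)}{2} = \frac{1}{2} \cdot 12 = 6$)
$C{\left(m,l \right)} = 2$ ($C{\left(m,l \right)} = -4 + 6 = 2$)
$s{\left(c,B \right)} = B c \left(8 - c\right)$ ($s{\left(c,B \right)} = c \left(8 - c\right) B = B c \left(8 - c\right)$)
$- 38 \left(5 \cdot 4 + s{\left(-3,C{\left(-3,p{\left(5 \right)} \right)} \right)}\right) = - 38 \left(5 \cdot 4 + 2 \left(-3\right) \left(8 - -3\right)\right) = - 38 \left(20 + 2 \left(-3\right) \left(8 + 3\right)\right) = - 38 \left(20 + 2 \left(-3\right) 11\right) = - 38 \left(20 - 66\right) = \left(-38\right) \left(-46\right) = 1748$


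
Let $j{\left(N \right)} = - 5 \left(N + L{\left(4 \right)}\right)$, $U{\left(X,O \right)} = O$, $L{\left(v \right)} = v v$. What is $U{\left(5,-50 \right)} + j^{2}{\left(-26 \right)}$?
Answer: $2450$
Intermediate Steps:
$L{\left(v \right)} = v^{2}$
$j{\left(N \right)} = -80 - 5 N$ ($j{\left(N \right)} = - 5 \left(N + 4^{2}\right) = - 5 \left(N + 16\right) = - 5 \left(16 + N\right) = -80 - 5 N$)
$U{\left(5,-50 \right)} + j^{2}{\left(-26 \right)} = -50 + \left(-80 - -130\right)^{2} = -50 + \left(-80 + 130\right)^{2} = -50 + 50^{2} = -50 + 2500 = 2450$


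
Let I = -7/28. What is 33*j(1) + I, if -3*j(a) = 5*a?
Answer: -221/4 ≈ -55.250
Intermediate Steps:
j(a) = -5*a/3
I = -1/4 (I = -7*1/28 = -1/4 ≈ -0.25000)
33*j(1) + I = 33*(-5/3*1) - 1/4 = 33*(-5/3) - 1/4 = -55 - 1/4 = -221/4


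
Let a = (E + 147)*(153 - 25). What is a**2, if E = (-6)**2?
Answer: 548683776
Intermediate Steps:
E = 36
a = 23424 (a = (36 + 147)*(153 - 25) = 183*128 = 23424)
a**2 = 23424**2 = 548683776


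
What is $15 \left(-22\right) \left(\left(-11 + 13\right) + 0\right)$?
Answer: $-660$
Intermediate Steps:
$15 \left(-22\right) \left(\left(-11 + 13\right) + 0\right) = - 330 \left(2 + 0\right) = \left(-330\right) 2 = -660$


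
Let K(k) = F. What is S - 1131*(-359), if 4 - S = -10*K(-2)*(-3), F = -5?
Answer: 406183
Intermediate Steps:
K(k) = -5
S = 154 (S = 4 - (-10*(-5))*(-3) = 4 - 50*(-3) = 4 - 1*(-150) = 4 + 150 = 154)
S - 1131*(-359) = 154 - 1131*(-359) = 154 + 406029 = 406183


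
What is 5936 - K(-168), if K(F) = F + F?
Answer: 6272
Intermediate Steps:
K(F) = 2*F
5936 - K(-168) = 5936 - 2*(-168) = 5936 - 1*(-336) = 5936 + 336 = 6272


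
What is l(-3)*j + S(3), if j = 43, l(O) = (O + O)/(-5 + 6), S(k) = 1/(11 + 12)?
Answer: -5933/23 ≈ -257.96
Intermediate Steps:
S(k) = 1/23
l(O) = 2*O (l(O) = (2*O)/1 = (2*O)*1 = 2*O)
l(-3)*j + S(3) = (2*(-3))*43 + 1/23 = -6*43 + 1/23 = -258 + 1/23 = -5933/23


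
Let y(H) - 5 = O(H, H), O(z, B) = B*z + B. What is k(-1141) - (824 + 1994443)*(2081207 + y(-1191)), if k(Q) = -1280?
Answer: -6980445591314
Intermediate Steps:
O(z, B) = B + B*z
y(H) = 5 + H*(1 + H)
k(-1141) - (824 + 1994443)*(2081207 + y(-1191)) = -1280 - (824 + 1994443)*(2081207 + (5 - 1191*(1 - 1191))) = -1280 - 1995267*(2081207 + (5 - 1191*(-1190))) = -1280 - 1995267*(2081207 + (5 + 1417290)) = -1280 - 1995267*(2081207 + 1417295) = -1280 - 1995267*3498502 = -1280 - 1*6980445590034 = -1280 - 6980445590034 = -6980445591314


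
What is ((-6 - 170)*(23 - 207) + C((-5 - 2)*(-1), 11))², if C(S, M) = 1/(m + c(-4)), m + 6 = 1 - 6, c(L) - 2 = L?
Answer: 177233422081/169 ≈ 1.0487e+9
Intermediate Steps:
c(L) = 2 + L
m = -11 (m = -6 + (1 - 6) = -6 - 5 = -11)
C(S, M) = -1/13 (C(S, M) = 1/(-11 + (2 - 4)) = 1/(-11 - 2) = 1/(-13) = -1/13)
((-6 - 170)*(23 - 207) + C((-5 - 2)*(-1), 11))² = ((-6 - 170)*(23 - 207) - 1/13)² = (-176*(-184) - 1/13)² = (32384 - 1/13)² = (420991/13)² = 177233422081/169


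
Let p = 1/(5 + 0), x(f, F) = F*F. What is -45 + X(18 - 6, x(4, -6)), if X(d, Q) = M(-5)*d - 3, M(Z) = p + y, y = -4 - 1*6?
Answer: -828/5 ≈ -165.60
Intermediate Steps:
y = -10 (y = -4 - 6 = -10)
x(f, F) = F²
p = ⅕ (p = 1/5 = ⅕ ≈ 0.20000)
M(Z) = -49/5 (M(Z) = ⅕ - 10 = -49/5)
X(d, Q) = -3 - 49*d/5 (X(d, Q) = -49*d/5 - 3 = -3 - 49*d/5)
-45 + X(18 - 6, x(4, -6)) = -45 + (-3 - 49*(18 - 6)/5) = -45 + (-3 - 49/5*12) = -45 + (-3 - 588/5) = -45 - 603/5 = -828/5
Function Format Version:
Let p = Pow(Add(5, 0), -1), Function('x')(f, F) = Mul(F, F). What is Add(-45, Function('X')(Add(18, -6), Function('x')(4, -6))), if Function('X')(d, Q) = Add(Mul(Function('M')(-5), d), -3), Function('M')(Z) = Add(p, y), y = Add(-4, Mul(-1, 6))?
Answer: Rational(-828, 5) ≈ -165.60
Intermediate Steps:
y = -10 (y = Add(-4, -6) = -10)
Function('x')(f, F) = Pow(F, 2)
p = Rational(1, 5) (p = Pow(5, -1) = Rational(1, 5) ≈ 0.20000)
Function('M')(Z) = Rational(-49, 5) (Function('M')(Z) = Add(Rational(1, 5), -10) = Rational(-49, 5))
Function('X')(d, Q) = Add(-3, Mul(Rational(-49, 5), d)) (Function('X')(d, Q) = Add(Mul(Rational(-49, 5), d), -3) = Add(-3, Mul(Rational(-49, 5), d)))
Add(-45, Function('X')(Add(18, -6), Function('x')(4, -6))) = Add(-45, Add(-3, Mul(Rational(-49, 5), Add(18, -6)))) = Add(-45, Add(-3, Mul(Rational(-49, 5), 12))) = Add(-45, Add(-3, Rational(-588, 5))) = Add(-45, Rational(-603, 5)) = Rational(-828, 5)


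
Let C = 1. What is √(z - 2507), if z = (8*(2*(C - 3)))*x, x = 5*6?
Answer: I*√3467 ≈ 58.881*I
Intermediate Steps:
x = 30
z = -960 (z = (8*(2*(1 - 3)))*30 = (8*(2*(-2)))*30 = (8*(-4))*30 = -32*30 = -960)
√(z - 2507) = √(-960 - 2507) = √(-3467) = I*√3467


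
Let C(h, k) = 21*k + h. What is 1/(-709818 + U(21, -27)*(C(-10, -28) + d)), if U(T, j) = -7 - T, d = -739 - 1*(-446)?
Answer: -1/684870 ≈ -1.4601e-6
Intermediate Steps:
C(h, k) = h + 21*k
d = -293 (d = -739 + 446 = -293)
1/(-709818 + U(21, -27)*(C(-10, -28) + d)) = 1/(-709818 + (-7 - 1*21)*((-10 + 21*(-28)) - 293)) = 1/(-709818 + (-7 - 21)*((-10 - 588) - 293)) = 1/(-709818 - 28*(-598 - 293)) = 1/(-709818 - 28*(-891)) = 1/(-709818 + 24948) = 1/(-684870) = -1/684870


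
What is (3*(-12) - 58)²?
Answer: 8836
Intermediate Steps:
(3*(-12) - 58)² = (-36 - 58)² = (-94)² = 8836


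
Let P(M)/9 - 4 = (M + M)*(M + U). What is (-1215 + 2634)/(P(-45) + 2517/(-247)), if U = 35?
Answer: 116831/669025 ≈ 0.17463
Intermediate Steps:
P(M) = 36 + 18*M*(35 + M) (P(M) = 36 + 9*((M + M)*(M + 35)) = 36 + 9*((2*M)*(35 + M)) = 36 + 9*(2*M*(35 + M)) = 36 + 18*M*(35 + M))
(-1215 + 2634)/(P(-45) + 2517/(-247)) = (-1215 + 2634)/((36 + 18*(-45)² + 630*(-45)) + 2517/(-247)) = 1419/((36 + 18*2025 - 28350) + 2517*(-1/247)) = 1419/((36 + 36450 - 28350) - 2517/247) = 1419/(8136 - 2517/247) = 1419/(2007075/247) = 1419*(247/2007075) = 116831/669025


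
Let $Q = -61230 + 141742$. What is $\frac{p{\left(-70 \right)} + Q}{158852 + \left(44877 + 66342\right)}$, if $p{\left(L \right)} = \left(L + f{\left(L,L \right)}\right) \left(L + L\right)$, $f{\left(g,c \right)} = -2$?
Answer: $\frac{90592}{270071} \approx 0.33544$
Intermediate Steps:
$Q = 80512$
$p{\left(L \right)} = 2 L \left(-2 + L\right)$ ($p{\left(L \right)} = \left(L - 2\right) \left(L + L\right) = \left(-2 + L\right) 2 L = 2 L \left(-2 + L\right)$)
$\frac{p{\left(-70 \right)} + Q}{158852 + \left(44877 + 66342\right)} = \frac{2 \left(-70\right) \left(-2 - 70\right) + 80512}{158852 + \left(44877 + 66342\right)} = \frac{2 \left(-70\right) \left(-72\right) + 80512}{158852 + 111219} = \frac{10080 + 80512}{270071} = 90592 \cdot \frac{1}{270071} = \frac{90592}{270071}$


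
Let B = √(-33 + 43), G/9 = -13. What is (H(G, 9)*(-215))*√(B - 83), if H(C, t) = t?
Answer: -1935*I*√(83 - √10) ≈ -17290.0*I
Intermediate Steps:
G = -117 (G = 9*(-13) = -117)
B = √10 ≈ 3.1623
(H(G, 9)*(-215))*√(B - 83) = (9*(-215))*√(√10 - 83) = -1935*√(-83 + √10)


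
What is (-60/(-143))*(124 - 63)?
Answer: 3660/143 ≈ 25.594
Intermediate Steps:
(-60/(-143))*(124 - 63) = -60*(-1/143)*61 = (60/143)*61 = 3660/143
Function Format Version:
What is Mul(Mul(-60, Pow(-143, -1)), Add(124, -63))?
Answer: Rational(3660, 143) ≈ 25.594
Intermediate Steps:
Mul(Mul(-60, Pow(-143, -1)), Add(124, -63)) = Mul(Mul(-60, Rational(-1, 143)), 61) = Mul(Rational(60, 143), 61) = Rational(3660, 143)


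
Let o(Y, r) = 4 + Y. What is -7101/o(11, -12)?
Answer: -2367/5 ≈ -473.40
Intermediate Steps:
-7101/o(11, -12) = -7101/(4 + 11) = -7101/15 = -27*263/15 = -2367/5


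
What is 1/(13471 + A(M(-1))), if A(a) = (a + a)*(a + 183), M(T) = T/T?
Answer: 1/13839 ≈ 7.2260e-5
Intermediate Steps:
M(T) = 1
A(a) = 2*a*(183 + a) (A(a) = (2*a)*(183 + a) = 2*a*(183 + a))
1/(13471 + A(M(-1))) = 1/(13471 + 2*1*(183 + 1)) = 1/(13471 + 2*1*184) = 1/(13471 + 368) = 1/13839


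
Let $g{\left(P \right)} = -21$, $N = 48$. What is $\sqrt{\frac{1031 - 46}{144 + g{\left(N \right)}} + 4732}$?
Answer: $\frac{\sqrt{71711583}}{123} \approx 68.848$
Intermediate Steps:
$\sqrt{\frac{1031 - 46}{144 + g{\left(N \right)}} + 4732} = \sqrt{\frac{1031 - 46}{144 - 21} + 4732} = \sqrt{\frac{1031 + \left(-968 + 922\right)}{123} + 4732} = \sqrt{\left(1031 - 46\right) \frac{1}{123} + 4732} = \sqrt{985 \cdot \frac{1}{123} + 4732} = \sqrt{\frac{985}{123} + 4732} = \sqrt{\frac{583021}{123}} = \frac{\sqrt{71711583}}{123}$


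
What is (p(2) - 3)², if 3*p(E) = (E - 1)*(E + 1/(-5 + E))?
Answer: 484/81 ≈ 5.9753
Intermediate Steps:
p(E) = (-1 + E)*(E + 1/(-5 + E))/3 (p(E) = ((E - 1)*(E + 1/(-5 + E)))/3 = ((-1 + E)*(E + 1/(-5 + E)))/3 = (-1 + E)*(E + 1/(-5 + E))/3)
(p(2) - 3)² = ((-1 + 2³ - 6*2² + 6*2)/(3*(-5 + 2)) - 3)² = ((⅓)*(-1 + 8 - 6*4 + 12)/(-3) - 3)² = ((⅓)*(-⅓)*(-1 + 8 - 24 + 12) - 3)² = ((⅓)*(-⅓)*(-5) - 3)² = (5/9 - 3)² = (-22/9)² = 484/81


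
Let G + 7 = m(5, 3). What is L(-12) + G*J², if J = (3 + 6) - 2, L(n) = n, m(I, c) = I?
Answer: -110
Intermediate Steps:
J = 7 (J = 9 - 2 = 7)
G = -2 (G = -7 + 5 = -2)
L(-12) + G*J² = -12 - 2*7² = -12 - 2*49 = -12 - 98 = -110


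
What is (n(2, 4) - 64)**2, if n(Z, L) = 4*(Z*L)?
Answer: 1024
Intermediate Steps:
n(Z, L) = 4*L*Z (n(Z, L) = 4*(L*Z) = 4*L*Z)
(n(2, 4) - 64)**2 = (4*4*2 - 64)**2 = (32 - 64)**2 = (-32)**2 = 1024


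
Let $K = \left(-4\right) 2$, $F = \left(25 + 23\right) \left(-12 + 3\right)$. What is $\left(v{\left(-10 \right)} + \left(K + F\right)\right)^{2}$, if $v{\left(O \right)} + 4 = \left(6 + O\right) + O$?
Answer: $209764$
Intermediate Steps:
$F = -432$ ($F = 48 \left(-9\right) = -432$)
$v{\left(O \right)} = 2 + 2 O$ ($v{\left(O \right)} = -4 + \left(\left(6 + O\right) + O\right) = -4 + \left(6 + 2 O\right) = 2 + 2 O$)
$K = -8$
$\left(v{\left(-10 \right)} + \left(K + F\right)\right)^{2} = \left(\left(2 + 2 \left(-10\right)\right) - 440\right)^{2} = \left(\left(2 - 20\right) - 440\right)^{2} = \left(-18 - 440\right)^{2} = \left(-458\right)^{2} = 209764$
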